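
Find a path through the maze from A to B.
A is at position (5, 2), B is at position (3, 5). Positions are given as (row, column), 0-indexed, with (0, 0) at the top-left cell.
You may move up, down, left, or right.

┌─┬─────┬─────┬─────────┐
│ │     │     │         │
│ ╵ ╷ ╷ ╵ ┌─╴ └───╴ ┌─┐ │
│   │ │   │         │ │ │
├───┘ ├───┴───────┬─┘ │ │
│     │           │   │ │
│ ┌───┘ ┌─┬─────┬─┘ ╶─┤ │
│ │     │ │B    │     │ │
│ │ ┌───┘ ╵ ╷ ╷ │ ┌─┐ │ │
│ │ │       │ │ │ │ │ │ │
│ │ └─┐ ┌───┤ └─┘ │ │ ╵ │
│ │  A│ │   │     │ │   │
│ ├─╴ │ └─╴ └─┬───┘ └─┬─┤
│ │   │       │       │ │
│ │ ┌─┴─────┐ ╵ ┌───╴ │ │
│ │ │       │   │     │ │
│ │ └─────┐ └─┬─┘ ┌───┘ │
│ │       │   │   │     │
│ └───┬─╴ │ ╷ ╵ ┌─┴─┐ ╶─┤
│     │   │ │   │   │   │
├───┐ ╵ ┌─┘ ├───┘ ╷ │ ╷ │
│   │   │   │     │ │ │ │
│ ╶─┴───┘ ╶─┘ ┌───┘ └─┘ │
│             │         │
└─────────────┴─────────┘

Finding the shortest path from (5, 2) to (3, 5):
Path length: 55 steps
Directions: down → left → down → down → right → right → right → down → left → down → left → up → left → left → up → up → up → up → up → up → up → right → right → up → up → right → down → right → up → right → right → down → right → right → right → up → right → right → down → down → down → down → down → left → up → up → left → left → down → down → left → left → up → up → left

Solution:

┌─┬─────┬─────┬─────────┐
│ │  ↱ ↓│↱ → ↓│    ↱ → ↓│
│ ╵ ╷ ╷ ╵ ┌─╴ └───╴ ┌─┐ │
│   │↑│↳ ↑│  ↳ → → ↑│ │↓│
├───┘ ├───┴───────┬─┘ │ │
│↱ → ↑│           │   │↓│
│ ┌───┘ ┌─┬─────┬─┘ ╶─┤ │
│↑│     │ │B ↰  │↓ ← ↰│↓│
│ │ ┌───┘ ╵ ╷ ╷ │ ┌─┐ │ │
│↑│ │       │↑│ │↓│ │↑│↓│
│ │ └─┐ ┌───┤ └─┘ │ │ ╵ │
│↑│  A│ │   │↑ ← ↲│ │↑ ↲│
│ ├─╴ │ └─╴ └─┬───┘ └─┬─┤
│↑│↓ ↲│       │       │ │
│ │ ┌─┴─────┐ ╵ ┌───╴ │ │
│↑│↓│       │   │     │ │
│ │ └─────┐ └─┬─┘ ┌───┘ │
│↑│↳ → → ↓│   │   │     │
│ └───┬─╴ │ ╷ ╵ ┌─┴─┐ ╶─┤
│↑ ← ↰│↓ ↲│ │   │   │   │
├───┐ ╵ ┌─┘ ├───┘ ╷ │ ╷ │
│   │↑ ↲│   │     │ │ │ │
│ ╶─┴───┘ ╶─┘ ┌───┘ └─┘ │
│             │         │
└─────────────┴─────────┘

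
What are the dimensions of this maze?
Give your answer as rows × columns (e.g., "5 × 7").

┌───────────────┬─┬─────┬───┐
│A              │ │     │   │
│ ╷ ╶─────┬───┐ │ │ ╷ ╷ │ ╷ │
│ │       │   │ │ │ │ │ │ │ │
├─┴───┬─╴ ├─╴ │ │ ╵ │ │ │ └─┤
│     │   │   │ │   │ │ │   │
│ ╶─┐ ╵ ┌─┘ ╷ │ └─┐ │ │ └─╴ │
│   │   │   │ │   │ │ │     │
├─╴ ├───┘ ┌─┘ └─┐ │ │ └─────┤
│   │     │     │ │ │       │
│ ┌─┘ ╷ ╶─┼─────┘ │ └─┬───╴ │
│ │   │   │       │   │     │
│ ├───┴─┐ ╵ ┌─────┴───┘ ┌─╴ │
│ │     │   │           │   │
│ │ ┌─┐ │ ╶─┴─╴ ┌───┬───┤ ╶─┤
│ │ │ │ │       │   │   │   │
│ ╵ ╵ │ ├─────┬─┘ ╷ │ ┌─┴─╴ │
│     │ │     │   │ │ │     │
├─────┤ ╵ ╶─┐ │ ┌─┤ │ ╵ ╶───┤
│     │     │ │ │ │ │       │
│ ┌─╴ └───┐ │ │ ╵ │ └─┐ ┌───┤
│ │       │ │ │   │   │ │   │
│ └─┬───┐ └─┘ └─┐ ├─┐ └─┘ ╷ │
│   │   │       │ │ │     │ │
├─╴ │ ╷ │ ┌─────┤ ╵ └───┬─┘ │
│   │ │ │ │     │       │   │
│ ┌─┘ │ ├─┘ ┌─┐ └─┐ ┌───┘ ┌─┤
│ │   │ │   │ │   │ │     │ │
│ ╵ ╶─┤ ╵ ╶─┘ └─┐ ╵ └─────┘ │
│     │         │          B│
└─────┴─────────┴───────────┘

Counting the maze dimensions:
Rows (vertical): 15
Columns (horizontal): 14
Dimensions: 15 × 14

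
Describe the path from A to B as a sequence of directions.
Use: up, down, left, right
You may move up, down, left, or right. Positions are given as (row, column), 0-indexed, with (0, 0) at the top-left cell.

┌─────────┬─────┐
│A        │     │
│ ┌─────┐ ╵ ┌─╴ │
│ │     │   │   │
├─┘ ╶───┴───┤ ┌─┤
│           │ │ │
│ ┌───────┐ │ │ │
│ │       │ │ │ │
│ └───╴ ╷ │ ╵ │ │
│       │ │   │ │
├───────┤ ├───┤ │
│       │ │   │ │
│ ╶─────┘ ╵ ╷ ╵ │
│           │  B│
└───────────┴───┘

Finding the path and converting it to directions:
Path through cells: (0,0) → (0,1) → (0,2) → (0,3) → (0,4) → (1,4) → (1,5) → (0,5) → (0,6) → (0,7) → (1,7) → (1,6) → (2,6) → (3,6) → (4,6) → (4,5) → (3,5) → (2,5) → (2,4) → (2,3) → (2,2) → (2,1) → (2,0) → (3,0) → (4,0) → (4,1) → (4,2) → (4,3) → (3,3) → (3,4) → (4,4) → (5,4) → (6,4) → (6,5) → (5,5) → (5,6) → (6,6) → (6,7)
Directions: right, right, right, right, down, right, up, right, right, down, left, down, down, down, left, up, up, left, left, left, left, left, down, down, right, right, right, up, right, down, down, down, right, up, right, down, right

Solution:

┌─────────┬─────┐
│A → → → ↓│↱ → ↓│
│ ┌─────┐ ╵ ┌─╴ │
│ │     │↳ ↑│↓ ↲│
├─┘ ╶───┴───┤ ┌─┤
│↓ ← ← ← ← ↰│↓│ │
│ ┌───────┐ │ │ │
│↓│    ↱ ↓│↑│↓│ │
│ └───╴ ╷ │ ╵ │ │
│↳ → → ↑│↓│↑ ↲│ │
├───────┤ ├───┤ │
│       │↓│↱ ↓│ │
│ ╶─────┘ ╵ ╷ ╵ │
│        ↳ ↑│↳ B│
└───────────┴───┘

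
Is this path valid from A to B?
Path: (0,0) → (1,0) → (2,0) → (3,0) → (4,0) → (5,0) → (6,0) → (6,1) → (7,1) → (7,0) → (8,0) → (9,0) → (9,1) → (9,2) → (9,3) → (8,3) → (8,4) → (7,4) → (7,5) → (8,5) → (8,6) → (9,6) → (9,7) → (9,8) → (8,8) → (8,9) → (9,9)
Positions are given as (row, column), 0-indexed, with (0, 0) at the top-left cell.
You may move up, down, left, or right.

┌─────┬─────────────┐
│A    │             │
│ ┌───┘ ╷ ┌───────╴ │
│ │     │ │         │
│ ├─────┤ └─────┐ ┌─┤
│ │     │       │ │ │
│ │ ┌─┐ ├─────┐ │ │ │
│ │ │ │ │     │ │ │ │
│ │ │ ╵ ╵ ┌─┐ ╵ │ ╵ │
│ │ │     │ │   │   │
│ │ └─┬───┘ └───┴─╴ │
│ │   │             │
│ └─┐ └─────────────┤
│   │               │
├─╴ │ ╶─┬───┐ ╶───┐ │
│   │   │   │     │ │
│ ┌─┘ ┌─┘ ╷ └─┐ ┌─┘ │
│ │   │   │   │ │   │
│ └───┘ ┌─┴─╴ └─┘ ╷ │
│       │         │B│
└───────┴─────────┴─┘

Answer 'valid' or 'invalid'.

Checking path validity:
Result: All consecutive moves are passable.

valid

Correct solution:

┌─────┬─────────────┐
│A    │             │
│ ┌───┘ ╷ ┌───────╴ │
│↓│     │ │         │
│ ├─────┤ └─────┐ ┌─┤
│↓│     │       │ │ │
│ │ ┌─┐ ├─────┐ │ │ │
│↓│ │ │ │     │ │ │ │
│ │ │ ╵ ╵ ┌─┐ ╵ │ ╵ │
│↓│ │     │ │   │   │
│ │ └─┬───┘ └───┴─╴ │
│↓│   │             │
│ └─┐ └─────────────┤
│↳ ↓│               │
├─╴ │ ╶─┬───┐ ╶───┐ │
│↓ ↲│   │↱ ↓│     │ │
│ ┌─┘ ┌─┘ ╷ └─┐ ┌─┘ │
│↓│   │↱ ↑│↳ ↓│ │↱ ↓│
│ └───┘ ┌─┴─╴ └─┘ ╷ │
│↳ → → ↑│    ↳ → ↑│B│
└───────┴─────────┴─┘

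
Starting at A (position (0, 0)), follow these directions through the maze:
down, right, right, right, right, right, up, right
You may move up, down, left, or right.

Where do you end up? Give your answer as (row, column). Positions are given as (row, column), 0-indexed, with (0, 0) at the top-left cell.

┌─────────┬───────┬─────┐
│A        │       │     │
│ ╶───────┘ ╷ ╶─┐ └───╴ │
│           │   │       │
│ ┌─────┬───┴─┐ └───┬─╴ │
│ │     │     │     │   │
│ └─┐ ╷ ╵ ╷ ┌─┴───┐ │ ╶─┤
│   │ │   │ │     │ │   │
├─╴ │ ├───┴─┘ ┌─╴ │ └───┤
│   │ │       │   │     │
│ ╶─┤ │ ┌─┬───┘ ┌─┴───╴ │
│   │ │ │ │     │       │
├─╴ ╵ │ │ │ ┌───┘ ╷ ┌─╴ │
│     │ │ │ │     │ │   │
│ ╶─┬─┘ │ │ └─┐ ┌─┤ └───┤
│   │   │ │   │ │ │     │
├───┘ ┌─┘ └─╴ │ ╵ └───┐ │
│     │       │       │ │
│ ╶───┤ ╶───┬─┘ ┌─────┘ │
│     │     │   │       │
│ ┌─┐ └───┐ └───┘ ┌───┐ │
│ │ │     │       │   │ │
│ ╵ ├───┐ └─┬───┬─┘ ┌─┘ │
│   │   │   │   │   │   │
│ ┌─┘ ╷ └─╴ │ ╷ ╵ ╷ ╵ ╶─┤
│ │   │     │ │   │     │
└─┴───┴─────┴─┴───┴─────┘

Following directions step by step:
Start: (0, 0)
  down: (0, 0) → (1, 0)
  right: (1, 0) → (1, 1)
  right: (1, 1) → (1, 2)
  right: (1, 2) → (1, 3)
  right: (1, 3) → (1, 4)
  right: (1, 4) → (1, 5)
  up: (1, 5) → (0, 5)
  right: (0, 5) → (0, 6)
Final position: (0, 6)

Path taken:

┌─────────┬───────┬─────┐
│A        │↱ B    │     │
│ ╶───────┘ ╷ ╶─┐ └───╴ │
│↳ → → → → ↑│   │       │
│ ┌─────┬───┴─┐ └───┬─╴ │
│ │     │     │     │   │
│ └─┐ ╷ ╵ ╷ ┌─┴───┐ │ ╶─┤
│   │ │   │ │     │ │   │
├─╴ │ ├───┴─┘ ┌─╴ │ └───┤
│   │ │       │   │     │
│ ╶─┤ │ ┌─┬───┘ ┌─┴───╴ │
│   │ │ │ │     │       │
├─╴ ╵ │ │ │ ┌───┘ ╷ ┌─╴ │
│     │ │ │ │     │ │   │
│ ╶─┬─┘ │ │ └─┐ ┌─┤ └───┤
│   │   │ │   │ │ │     │
├───┘ ┌─┘ └─╴ │ ╵ └───┐ │
│     │       │       │ │
│ ╶───┤ ╶───┬─┘ ┌─────┘ │
│     │     │   │       │
│ ┌─┐ └───┐ └───┘ ┌───┐ │
│ │ │     │       │   │ │
│ ╵ ├───┐ └─┬───┬─┘ ┌─┘ │
│   │   │   │   │   │   │
│ ┌─┘ ╷ └─╴ │ ╷ ╵ ╷ ╵ ╶─┤
│ │   │     │ │   │     │
└─┴───┴─────┴─┴───┴─────┘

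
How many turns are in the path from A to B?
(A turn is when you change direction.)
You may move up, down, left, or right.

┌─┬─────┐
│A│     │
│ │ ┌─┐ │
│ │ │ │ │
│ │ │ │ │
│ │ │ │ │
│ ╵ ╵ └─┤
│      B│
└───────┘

Directions: down, down, down, right, right, right
Number of turns: 1

Solution:

┌─┬─────┐
│A│     │
│ │ ┌─┐ │
│↓│ │ │ │
│ │ │ │ │
│↓│ │ │ │
│ ╵ ╵ └─┤
│↳ → → B│
└───────┘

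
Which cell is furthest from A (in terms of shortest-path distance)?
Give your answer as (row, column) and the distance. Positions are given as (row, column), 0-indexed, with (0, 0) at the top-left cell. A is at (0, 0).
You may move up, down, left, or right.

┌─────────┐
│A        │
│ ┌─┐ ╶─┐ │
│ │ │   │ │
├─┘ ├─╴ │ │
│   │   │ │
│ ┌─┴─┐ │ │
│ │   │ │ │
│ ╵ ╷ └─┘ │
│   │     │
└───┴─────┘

Computing BFS distances from A to all cells:
Furthest cell: (1, 1)
Distance: 18 steps

Path from A to the furthest cell:

┌─────────┐
│A → → → ↓│
│ ┌─┐ ╶─┐ │
│ │B│   │↓│
├─┘ ├─╴ │ │
│↱ ↑│   │↓│
│ ┌─┴─┐ │ │
│↑│↓ ↰│ │↓│
│ ╵ ╷ └─┘ │
│↑ ↲│↑ ← ↲│
└───┴─────┘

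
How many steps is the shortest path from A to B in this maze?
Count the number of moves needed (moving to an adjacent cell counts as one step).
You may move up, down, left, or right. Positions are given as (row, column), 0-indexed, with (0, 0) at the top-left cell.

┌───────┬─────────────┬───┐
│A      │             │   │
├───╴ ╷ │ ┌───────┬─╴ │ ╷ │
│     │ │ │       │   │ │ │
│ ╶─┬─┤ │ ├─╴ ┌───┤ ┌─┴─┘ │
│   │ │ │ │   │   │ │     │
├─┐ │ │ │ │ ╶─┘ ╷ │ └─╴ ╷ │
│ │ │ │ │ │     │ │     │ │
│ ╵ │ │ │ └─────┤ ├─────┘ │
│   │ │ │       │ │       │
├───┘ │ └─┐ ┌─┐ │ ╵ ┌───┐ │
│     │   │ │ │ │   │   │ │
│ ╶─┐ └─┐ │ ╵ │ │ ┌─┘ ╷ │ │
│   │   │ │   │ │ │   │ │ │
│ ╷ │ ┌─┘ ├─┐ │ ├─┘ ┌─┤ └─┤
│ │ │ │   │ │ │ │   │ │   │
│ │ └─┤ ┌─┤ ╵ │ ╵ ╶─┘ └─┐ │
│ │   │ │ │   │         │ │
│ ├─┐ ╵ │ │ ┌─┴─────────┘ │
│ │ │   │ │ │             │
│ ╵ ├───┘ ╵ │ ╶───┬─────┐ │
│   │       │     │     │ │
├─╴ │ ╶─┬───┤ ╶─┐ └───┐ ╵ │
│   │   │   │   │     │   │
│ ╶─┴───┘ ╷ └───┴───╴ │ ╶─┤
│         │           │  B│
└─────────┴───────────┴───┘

Using BFS to find shortest path:
Start: (0, 0), End: (12, 12)
Path found:
(0,0) → (0,1) → (0,2) → (0,3) → (1,3) → (2,3) → (3,3) → (4,3) → (5,3) → (5,4) → (6,4) → (7,4) → (7,3) → (8,3) → (9,3) → (9,2) → (8,2) → (8,1) → (7,1) → (6,1) → (6,0) → (7,0) → (8,0) → (9,0) → (10,0) → (10,1) → (11,1) → (11,0) → (12,0) → (12,1) → (12,2) → (12,3) → (12,4) → (11,4) → (11,5) → (12,5) → (12,6) → (12,7) → (12,8) → (12,9) → (12,10) → (11,10) → (11,9) → (11,8) → (10,8) → (10,7) → (10,6) → (9,6) → (9,7) → (9,8) → (9,9) → (9,10) → (9,11) → (9,12) → (10,12) → (11,12) → (11,11) → (12,11) → (12,12)
Number of steps: 58

Solution:

┌───────┬─────────────┬───┐
│A → → ↓│             │   │
├───╴ ╷ │ ┌───────┬─╴ │ ╷ │
│     │↓│ │       │   │ │ │
│ ╶─┬─┤ │ ├─╴ ┌───┤ ┌─┴─┘ │
│   │ │↓│ │   │   │ │     │
├─┐ │ │ │ │ ╶─┘ ╷ │ └─╴ ╷ │
│ │ │ │↓│ │     │ │     │ │
│ ╵ │ │ │ └─────┤ ├─────┘ │
│   │ │↓│       │ │       │
├───┘ │ └─┐ ┌─┐ │ ╵ ┌───┐ │
│     │↳ ↓│ │ │ │   │   │ │
│ ╶─┐ └─┐ │ ╵ │ │ ┌─┘ ╷ │ │
│↓ ↰│   │↓│   │ │ │   │ │ │
│ ╷ │ ┌─┘ ├─┐ │ ├─┘ ┌─┤ └─┤
│↓│↑│ │↓ ↲│ │ │ │   │ │   │
│ │ └─┤ ┌─┤ ╵ │ ╵ ╶─┘ └─┐ │
│↓│↑ ↰│↓│ │   │         │ │
│ ├─┐ ╵ │ │ ┌─┴─────────┘ │
│↓│ │↑ ↲│ │ │↱ → → → → → ↓│
│ ╵ ├───┘ ╵ │ ╶───┬─────┐ │
│↳ ↓│       │↑ ← ↰│     │↓│
├─╴ │ ╶─┬───┤ ╶─┐ └───┐ ╵ │
│↓ ↲│   │↱ ↓│   │↑ ← ↰│↓ ↲│
│ ╶─┴───┘ ╷ └───┴───╴ │ ╶─┤
│↳ → → → ↑│↳ → → → → ↑│↳ B│
└─────────┴───────────┴───┘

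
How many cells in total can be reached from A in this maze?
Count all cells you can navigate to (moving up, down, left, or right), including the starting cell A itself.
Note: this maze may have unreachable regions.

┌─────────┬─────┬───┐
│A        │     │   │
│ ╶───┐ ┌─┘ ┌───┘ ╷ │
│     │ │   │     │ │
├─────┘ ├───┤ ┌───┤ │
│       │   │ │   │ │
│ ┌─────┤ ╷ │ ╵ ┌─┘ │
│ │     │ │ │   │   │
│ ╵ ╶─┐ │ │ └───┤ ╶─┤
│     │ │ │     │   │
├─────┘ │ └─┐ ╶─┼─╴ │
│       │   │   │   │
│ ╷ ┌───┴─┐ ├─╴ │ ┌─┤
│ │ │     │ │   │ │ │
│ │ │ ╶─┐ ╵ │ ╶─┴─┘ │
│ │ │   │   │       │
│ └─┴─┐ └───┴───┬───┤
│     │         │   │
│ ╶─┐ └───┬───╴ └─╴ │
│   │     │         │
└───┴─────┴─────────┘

Using BFS/flood-fill to find all reachable cells from A:
Maze size: 10 × 10 = 100 total cells
63 cell(s) are walled off and cannot be reached from A.
Reachable cells: 37

Reachable region (· marks reachable cells):

┌─────────┬─────┬───┐
│A · · · ·│     │   │
│ ╶───┐ ┌─┘ ┌───┘ ╷ │
│· · ·│·│   │     │ │
├─────┘ ├───┤ ┌───┤ │
│· · · ·│   │ │   │ │
│ ┌─────┤ ╷ │ ╵ ┌─┘ │
│·│· · ·│ │ │   │   │
│ ╵ ╶─┐ │ │ └───┤ ╶─┤
│· · ·│·│ │     │   │
├─────┘ │ └─┐ ╶─┼─╴ │
│· · · ·│   │   │   │
│ ╷ ┌───┴─┐ ├─╴ │ ┌─┤
│·│·│     │ │   │ │ │
│ │ │ ╶─┐ ╵ │ ╶─┴─┘ │
│·│·│   │   │       │
│ └─┴─┐ └───┴───┬───┤
│· · ·│         │   │
│ ╶─┐ └───┬───╴ └─╴ │
│· ·│· · ·│         │
└───┴─────┴─────────┘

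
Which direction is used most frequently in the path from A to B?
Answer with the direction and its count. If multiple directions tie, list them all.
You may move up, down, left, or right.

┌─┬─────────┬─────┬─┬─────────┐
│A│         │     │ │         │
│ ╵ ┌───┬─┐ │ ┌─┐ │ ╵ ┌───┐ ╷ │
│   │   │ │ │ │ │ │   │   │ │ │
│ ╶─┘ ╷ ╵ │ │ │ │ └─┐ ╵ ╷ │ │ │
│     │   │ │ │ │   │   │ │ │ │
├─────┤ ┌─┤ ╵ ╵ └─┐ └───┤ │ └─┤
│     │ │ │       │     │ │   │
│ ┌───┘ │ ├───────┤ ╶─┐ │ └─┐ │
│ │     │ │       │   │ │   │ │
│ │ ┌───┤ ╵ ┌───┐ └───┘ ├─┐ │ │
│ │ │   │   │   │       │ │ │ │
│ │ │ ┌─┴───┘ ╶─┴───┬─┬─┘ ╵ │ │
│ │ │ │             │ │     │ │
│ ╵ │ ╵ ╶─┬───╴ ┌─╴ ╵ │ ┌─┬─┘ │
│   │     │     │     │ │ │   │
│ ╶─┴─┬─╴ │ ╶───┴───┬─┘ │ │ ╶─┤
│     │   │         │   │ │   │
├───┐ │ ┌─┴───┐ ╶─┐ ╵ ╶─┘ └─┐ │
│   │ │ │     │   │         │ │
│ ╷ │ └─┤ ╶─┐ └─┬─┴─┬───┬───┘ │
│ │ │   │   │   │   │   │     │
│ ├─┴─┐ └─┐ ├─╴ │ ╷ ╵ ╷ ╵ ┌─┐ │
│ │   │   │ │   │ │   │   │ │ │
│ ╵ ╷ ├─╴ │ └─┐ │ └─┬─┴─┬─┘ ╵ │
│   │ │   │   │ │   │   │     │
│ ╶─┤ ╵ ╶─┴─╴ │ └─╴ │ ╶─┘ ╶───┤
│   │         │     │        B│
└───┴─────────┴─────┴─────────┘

Directions: down, down, right, right, up, right, down, down, down, left, left, down, down, down, left, down, right, right, down, down, right, down, right, down, left, down, right, right, right, up, left, up, up, left, up, right, right, down, right, down, down, down, right, right, up, left, up, up, right, down, right, up, right, down, right, up, right, right, down, down, left, left, down, right, right
Counts: {'down': 23, 'right': 23, 'up': 10, 'left': 9}
Most common: down and right (tied at 23 times each)

Solution:

┌─┬─────────┬─────┬─┬─────────┐
│A│         │     │ │         │
│ ╵ ┌───┬─┐ │ ┌─┐ │ ╵ ┌───┐ ╷ │
│↓  │↱ ↓│ │ │ │ │ │   │   │ │ │
│ ╶─┘ ╷ ╵ │ │ │ │ └─┐ ╵ ╷ │ │ │
│↳ → ↑│↓  │ │ │ │   │   │ │ │ │
├─────┤ ┌─┤ ╵ ╵ └─┐ └───┤ │ └─┤
│     │↓│ │       │     │ │   │
│ ┌───┘ │ ├───────┤ ╶─┐ │ └─┐ │
│ │↓ ← ↲│ │       │   │ │   │ │
│ │ ┌───┤ ╵ ┌───┐ └───┘ ├─┐ │ │
│ │↓│   │   │   │       │ │ │ │
│ │ │ ┌─┴───┘ ╶─┴───┬─┬─┘ ╵ │ │
│ │↓│ │             │ │     │ │
│ ╵ │ ╵ ╶─┬───╴ ┌─╴ ╵ │ ┌─┬─┘ │
│↓ ↲│     │     │     │ │ │   │
│ ╶─┴─┬─╴ │ ╶───┴───┬─┘ │ │ ╶─┤
│↳ → ↓│   │         │   │ │   │
├───┐ │ ┌─┴───┐ ╶─┐ ╵ ╶─┘ └─┐ │
│   │↓│ │↱ → ↓│   │         │ │
│ ╷ │ └─┤ ╶─┐ └─┬─┴─┬───┬───┘ │
│ │ │↳ ↓│↑ ↰│↳ ↓│↱ ↓│↱ ↓│↱ → ↓│
│ ├─┴─┐ └─┐ ├─╴ │ ╷ ╵ ╷ ╵ ┌─┐ │
│ │   │↳ ↓│↑│  ↓│↑│↳ ↑│↳ ↑│ │↓│
│ ╵ ╷ ├─╴ │ └─┐ │ └─┬─┴─┬─┘ ╵ │
│   │ │↓ ↲│↑ ↰│↓│↑ ↰│   │↓ ← ↲│
│ ╶─┤ ╵ ╶─┴─╴ │ └─╴ │ ╶─┘ ╶───┤
│   │  ↳ → → ↑│↳ → ↑│    ↳ → B│
└───┴─────────┴─────┴─────────┘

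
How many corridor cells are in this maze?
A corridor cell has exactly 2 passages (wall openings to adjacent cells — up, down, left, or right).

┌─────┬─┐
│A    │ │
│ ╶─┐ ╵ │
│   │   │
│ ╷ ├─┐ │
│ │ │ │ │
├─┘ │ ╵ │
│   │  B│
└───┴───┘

Counting cells with exactly 2 passages:
Total corridor cells: 10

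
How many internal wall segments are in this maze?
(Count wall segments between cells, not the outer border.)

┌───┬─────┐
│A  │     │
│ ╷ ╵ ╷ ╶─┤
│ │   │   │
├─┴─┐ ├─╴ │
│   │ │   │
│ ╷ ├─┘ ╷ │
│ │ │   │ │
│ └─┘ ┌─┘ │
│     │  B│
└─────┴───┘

Counting internal wall segments:
Total internal walls: 16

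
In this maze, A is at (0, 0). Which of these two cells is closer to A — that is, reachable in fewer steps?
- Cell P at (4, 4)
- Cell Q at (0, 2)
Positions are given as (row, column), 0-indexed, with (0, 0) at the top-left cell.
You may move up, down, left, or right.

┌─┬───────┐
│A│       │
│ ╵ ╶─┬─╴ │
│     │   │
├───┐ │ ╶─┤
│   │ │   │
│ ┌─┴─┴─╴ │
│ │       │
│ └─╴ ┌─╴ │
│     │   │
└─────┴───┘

Shortest path A → P at (4, 4): 12 steps
Shortest path A → Q at (0, 2): 4 steps

Q is closer (4 steps vs 12 steps).

Path to P:

┌─┬───────┐
│A│↱ → → ↓│
│ ╵ ╶─┬─╴ │
│↳ ↑  │↓ ↲│
├───┐ │ ╶─┤
│   │ │↳ ↓│
│ ┌─┴─┴─╴ │
│ │      ↓│
│ └─╴ ┌─╴ │
│     │  P│
└─────┴───┘

Path to Q:

┌─┬───────┐
│A│↱ Q    │
│ ╵ ╶─┬─╴ │
│↳ ↑  │   │
├───┐ │ ╶─┤
│   │ │   │
│ ┌─┴─┴─╴ │
│ │       │
│ └─╴ ┌─╴ │
│     │   │
└─────┴───┘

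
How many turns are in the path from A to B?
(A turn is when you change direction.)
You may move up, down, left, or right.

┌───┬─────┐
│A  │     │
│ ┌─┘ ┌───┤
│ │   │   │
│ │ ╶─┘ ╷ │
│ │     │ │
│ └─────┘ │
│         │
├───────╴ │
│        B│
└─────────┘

Directions: down, down, down, right, right, right, right, down
Number of turns: 2

Solution:

┌───┬─────┐
│A  │     │
│ ┌─┘ ┌───┤
│↓│   │   │
│ │ ╶─┘ ╷ │
│↓│     │ │
│ └─────┘ │
│↳ → → → ↓│
├───────╴ │
│        B│
└─────────┘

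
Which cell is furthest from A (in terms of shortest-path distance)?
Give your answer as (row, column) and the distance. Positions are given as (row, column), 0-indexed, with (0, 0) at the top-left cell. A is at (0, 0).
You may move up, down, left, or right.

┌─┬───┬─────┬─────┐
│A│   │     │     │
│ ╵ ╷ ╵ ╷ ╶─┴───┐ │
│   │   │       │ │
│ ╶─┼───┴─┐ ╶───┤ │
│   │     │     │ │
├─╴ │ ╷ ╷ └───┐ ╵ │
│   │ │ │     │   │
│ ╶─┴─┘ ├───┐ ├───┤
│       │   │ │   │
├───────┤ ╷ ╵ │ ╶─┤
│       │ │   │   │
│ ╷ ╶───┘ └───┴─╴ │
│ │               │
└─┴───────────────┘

Computing BFS distances from A to all cells:
Furthest cell: (4, 8)
Distance: 30 steps

Path from A to the furthest cell:

┌─┬───┬─────┬─────┐
│A│   │     │     │
│ ╵ ╷ ╵ ╷ ╶─┴───┐ │
│↓  │   │       │ │
│ ╶─┼───┴─┐ ╶───┤ │
│↳ ↓│  ↱ ↓│     │ │
├─╴ │ ╷ ╷ └───┐ ╵ │
│↓ ↲│ │↑│↳ → ↓│   │
│ ╶─┴─┘ ├───┐ ├───┤
│↳ → → ↑│↓ ↰│↓│↱ B│
├───────┤ ╷ ╵ │ ╶─┤
│       │↓│↑ ↲│↑ ↰│
│ ╷ ╶───┘ └───┴─╴ │
│ │      ↳ → → → ↑│
└─┴───────────────┘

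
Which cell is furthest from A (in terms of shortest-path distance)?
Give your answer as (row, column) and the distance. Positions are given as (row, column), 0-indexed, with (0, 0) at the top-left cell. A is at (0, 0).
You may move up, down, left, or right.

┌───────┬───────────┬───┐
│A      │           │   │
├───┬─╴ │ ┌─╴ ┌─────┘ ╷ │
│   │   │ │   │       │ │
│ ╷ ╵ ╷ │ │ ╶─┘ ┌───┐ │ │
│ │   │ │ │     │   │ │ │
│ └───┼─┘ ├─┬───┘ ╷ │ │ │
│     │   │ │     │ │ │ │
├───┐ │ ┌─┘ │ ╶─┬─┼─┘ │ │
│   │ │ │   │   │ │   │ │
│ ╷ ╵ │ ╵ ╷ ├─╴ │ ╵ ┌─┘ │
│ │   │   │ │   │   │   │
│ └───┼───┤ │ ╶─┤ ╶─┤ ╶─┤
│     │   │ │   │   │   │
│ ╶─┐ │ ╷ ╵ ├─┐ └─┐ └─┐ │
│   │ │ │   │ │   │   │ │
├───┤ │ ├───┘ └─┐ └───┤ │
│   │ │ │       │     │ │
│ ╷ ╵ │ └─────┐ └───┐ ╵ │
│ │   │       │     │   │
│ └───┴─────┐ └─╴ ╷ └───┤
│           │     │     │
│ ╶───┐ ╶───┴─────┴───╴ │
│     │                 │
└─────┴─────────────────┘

Computing BFS distances from A to all cells:
Furthest cell: (3, 9)
Distance: 114 steps

Path from A to the furthest cell:

┌───────┬───────────┬───┐
│A → → ↓│↱ → ↓      │↱ ↓│
├───┬─╴ │ ┌─╴ ┌─────┘ ╷ │
│↓ ↰│↓ ↲│↑│↓ ↲│↱ → → ↑│↓│
│ ╷ ╵ ╷ │ │ ╶─┘ ┌───┐ │ │
│↓│↑ ↲│ │↑│↳ → ↑│↱ ↓│ │↓│
│ └───┼─┘ ├─┬───┘ ╷ │ │ │
│↳ → ↓│↱ ↑│ │↱ → ↑│B│ │↓│
├───┐ │ ┌─┘ │ ╶─┬─┼─┘ │ │
│↓ ↰│↓│↑│↓ ↰│↑ ↰│ │   │↓│
│ ╷ ╵ │ ╵ ╷ ├─╴ │ ╵ ┌─┘ │
│↓│↑ ↲│↑ ↲│↑│↱ ↑│   │↓ ↲│
│ └───┼───┤ │ ╶─┤ ╶─┤ ╶─┤
│↳ → ↓│↱ ↓│↑│↑ ↰│   │↳ ↓│
│ ╶─┐ │ ╷ ╵ ├─┐ └─┐ └─┐ │
│   │↓│↑│↳ ↑│ │↑ ↰│   │↓│
├───┤ │ ├───┘ └─┐ └───┤ │
│↓ ↰│↓│↑│       │↑ ← ↰│↓│
│ ╷ ╵ │ └─────┐ └───┐ ╵ │
│↓│↑ ↲│↑ ← ← ↰│  ↓ ↰│↑ ↲│
│ └───┴─────┐ └─╴ ╷ └───┤
│↳ → → ↓    │↑ ← ↲│↑ ← ↰│
│ ╶───┐ ╶───┴─────┴───╴ │
│     │↳ → → → → → → → ↑│
└─────┴─────────────────┘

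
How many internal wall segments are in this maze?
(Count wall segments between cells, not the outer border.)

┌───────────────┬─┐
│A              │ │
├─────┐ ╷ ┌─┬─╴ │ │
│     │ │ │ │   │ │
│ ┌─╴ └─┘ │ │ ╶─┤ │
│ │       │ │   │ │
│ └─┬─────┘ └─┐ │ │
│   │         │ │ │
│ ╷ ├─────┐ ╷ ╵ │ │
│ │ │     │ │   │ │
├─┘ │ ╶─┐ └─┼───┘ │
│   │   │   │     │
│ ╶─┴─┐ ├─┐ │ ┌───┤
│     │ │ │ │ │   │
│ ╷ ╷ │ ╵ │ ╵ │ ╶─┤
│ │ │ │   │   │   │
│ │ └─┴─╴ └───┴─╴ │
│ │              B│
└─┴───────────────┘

Counting internal wall segments:
Total internal walls: 64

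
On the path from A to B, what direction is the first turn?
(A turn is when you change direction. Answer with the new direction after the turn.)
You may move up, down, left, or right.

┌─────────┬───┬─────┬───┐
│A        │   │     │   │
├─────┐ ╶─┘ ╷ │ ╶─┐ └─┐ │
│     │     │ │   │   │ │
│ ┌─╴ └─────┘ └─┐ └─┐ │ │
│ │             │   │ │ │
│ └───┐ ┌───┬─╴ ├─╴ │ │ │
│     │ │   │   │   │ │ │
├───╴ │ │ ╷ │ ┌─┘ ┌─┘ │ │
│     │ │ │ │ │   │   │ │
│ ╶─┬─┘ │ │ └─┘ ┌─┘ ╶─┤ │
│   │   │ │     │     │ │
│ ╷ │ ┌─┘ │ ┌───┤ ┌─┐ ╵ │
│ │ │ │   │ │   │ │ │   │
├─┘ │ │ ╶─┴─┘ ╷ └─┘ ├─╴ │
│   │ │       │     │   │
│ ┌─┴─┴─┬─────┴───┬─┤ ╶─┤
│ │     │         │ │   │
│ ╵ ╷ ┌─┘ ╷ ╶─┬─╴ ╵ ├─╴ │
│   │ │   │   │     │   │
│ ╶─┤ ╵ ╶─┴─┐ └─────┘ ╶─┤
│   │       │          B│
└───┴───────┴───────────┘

Directions: right, right, right, down, right, right, up, right, down, down, left, left, left, left, up, left, left, down, down, right, right, down, left, left, down, right, down, down, left, down, down, right, up, right, down, down, right, up, right, up, right, down, right, down, right, right, right, right, right
First turn direction: down

Solution:

┌─────────┬───┬─────┬───┐
│A → → ↓  │↱ ↓│     │   │
├─────┐ ╶─┘ ╷ │ ╶─┐ └─┐ │
│↓ ← ↰│↳ → ↑│↓│   │   │ │
│ ┌─╴ └─────┘ └─┐ └─┐ │ │
│↓│  ↑ ← ← ← ↲  │   │ │ │
│ └───┐ ┌───┬─╴ ├─╴ │ │ │
│↳ → ↓│ │   │   │   │ │ │
├───╴ │ │ ╷ │ ┌─┘ ┌─┘ │ │
│↓ ← ↲│ │ │ │ │   │   │ │
│ ╶─┬─┘ │ │ └─┘ ┌─┘ ╶─┤ │
│↳ ↓│   │ │     │     │ │
│ ╷ │ ┌─┘ │ ┌───┤ ┌─┐ ╵ │
│ │↓│ │   │ │   │ │ │   │
├─┘ │ │ ╶─┴─┘ ╷ └─┘ ├─╴ │
│↓ ↲│ │       │     │   │
│ ┌─┴─┴─┬─────┴───┬─┤ ╶─┤
│↓│↱ ↓  │↱ ↓      │ │   │
│ ╵ ╷ ┌─┘ ╷ ╶─┬─╴ ╵ ├─╴ │
│↳ ↑│↓│↱ ↑│↳ ↓│     │   │
│ ╶─┤ ╵ ╶─┴─┐ └─────┘ ╶─┤
│   │↳ ↑    │↳ → → → → B│
└───┴───────┴───────────┘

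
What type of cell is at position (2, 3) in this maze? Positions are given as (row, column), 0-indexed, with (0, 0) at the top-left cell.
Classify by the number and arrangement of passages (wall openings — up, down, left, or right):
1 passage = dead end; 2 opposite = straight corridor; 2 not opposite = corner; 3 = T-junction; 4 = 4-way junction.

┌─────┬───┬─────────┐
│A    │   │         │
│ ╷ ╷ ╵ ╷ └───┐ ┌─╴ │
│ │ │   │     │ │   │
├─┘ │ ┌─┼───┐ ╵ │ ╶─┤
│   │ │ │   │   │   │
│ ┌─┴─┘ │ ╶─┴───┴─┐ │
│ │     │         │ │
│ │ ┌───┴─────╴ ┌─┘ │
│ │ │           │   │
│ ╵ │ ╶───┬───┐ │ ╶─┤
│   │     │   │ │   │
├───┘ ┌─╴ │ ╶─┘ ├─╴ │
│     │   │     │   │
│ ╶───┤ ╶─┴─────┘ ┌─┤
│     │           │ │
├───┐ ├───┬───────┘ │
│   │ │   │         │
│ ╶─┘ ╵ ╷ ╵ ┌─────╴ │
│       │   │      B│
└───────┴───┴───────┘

Checking cell at (2, 3):
Number of passages: 1
Cell type: dead end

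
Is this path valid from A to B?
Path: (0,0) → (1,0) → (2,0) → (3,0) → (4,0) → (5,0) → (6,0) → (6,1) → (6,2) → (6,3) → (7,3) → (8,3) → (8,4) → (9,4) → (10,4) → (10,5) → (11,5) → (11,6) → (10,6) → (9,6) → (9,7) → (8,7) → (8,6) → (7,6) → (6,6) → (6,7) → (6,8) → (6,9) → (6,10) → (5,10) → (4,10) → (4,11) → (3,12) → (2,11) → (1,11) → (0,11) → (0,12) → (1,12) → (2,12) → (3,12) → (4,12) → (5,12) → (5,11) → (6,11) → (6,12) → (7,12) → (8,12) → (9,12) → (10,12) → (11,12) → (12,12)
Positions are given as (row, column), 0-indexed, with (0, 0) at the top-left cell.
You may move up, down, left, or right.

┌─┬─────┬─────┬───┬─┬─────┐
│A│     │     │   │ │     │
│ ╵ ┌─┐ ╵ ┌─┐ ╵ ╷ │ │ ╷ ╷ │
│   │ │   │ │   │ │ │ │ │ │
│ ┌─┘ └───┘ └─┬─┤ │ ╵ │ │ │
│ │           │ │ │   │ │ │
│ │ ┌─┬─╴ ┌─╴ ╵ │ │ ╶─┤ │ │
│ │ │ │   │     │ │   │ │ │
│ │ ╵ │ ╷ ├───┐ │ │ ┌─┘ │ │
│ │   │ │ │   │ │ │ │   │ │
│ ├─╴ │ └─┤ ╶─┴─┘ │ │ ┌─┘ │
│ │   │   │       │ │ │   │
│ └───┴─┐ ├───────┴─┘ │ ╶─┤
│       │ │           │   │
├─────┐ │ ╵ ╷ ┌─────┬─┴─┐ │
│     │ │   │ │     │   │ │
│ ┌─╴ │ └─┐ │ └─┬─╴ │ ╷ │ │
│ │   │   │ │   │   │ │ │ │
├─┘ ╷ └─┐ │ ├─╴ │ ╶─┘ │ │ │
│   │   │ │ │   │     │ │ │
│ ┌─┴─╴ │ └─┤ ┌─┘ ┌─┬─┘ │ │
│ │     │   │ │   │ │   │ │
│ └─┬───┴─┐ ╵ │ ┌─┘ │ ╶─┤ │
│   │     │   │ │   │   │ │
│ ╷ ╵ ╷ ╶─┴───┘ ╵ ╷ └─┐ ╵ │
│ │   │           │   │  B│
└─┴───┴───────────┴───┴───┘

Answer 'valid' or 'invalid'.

Checking path validity:
Result: Invalid move at step 32: cannot move from (4, 11) to (3, 12).

invalid

Correct solution:

┌─┬─────┬─────┬───┬─┬─────┐
│A│     │     │   │ │  ↱ ↓│
│ ╵ ┌─┐ ╵ ┌─┐ ╵ ╷ │ │ ╷ ╷ │
│↓  │ │   │ │   │ │ │ │↑│↓│
│ ┌─┘ └───┘ └─┬─┤ │ ╵ │ │ │
│↓│           │ │ │   │↑│↓│
│ │ ┌─┬─╴ ┌─╴ ╵ │ │ ╶─┤ │ │
│↓│ │ │   │     │ │   │↑│↓│
│ │ ╵ │ ╷ ├───┐ │ │ ┌─┘ │ │
│↓│   │ │ │   │ │ │ │↱ ↑│↓│
│ ├─╴ │ └─┤ ╶─┴─┘ │ │ ┌─┘ │
│↓│   │   │       │ │↑│↓ ↲│
│ └───┴─┐ ├───────┴─┘ │ ╶─┤
│↳ → → ↓│ │  ↱ → → → ↑│↳ ↓│
├─────┐ │ ╵ ╷ ┌─────┬─┴─┐ │
│     │↓│   │↑│     │   │↓│
│ ┌─╴ │ └─┐ │ └─┬─╴ │ ╷ │ │
│ │   │↳ ↓│ │↑ ↰│   │ │ │↓│
├─┘ ╷ └─┐ │ ├─╴ │ ╶─┘ │ │ │
│   │   │↓│ │↱ ↑│     │ │↓│
│ ┌─┴─╴ │ └─┤ ┌─┘ ┌─┬─┘ │ │
│ │     │↳ ↓│↑│   │ │   │↓│
│ └─┬───┴─┐ ╵ │ ┌─┘ │ ╶─┤ │
│   │     │↳ ↑│ │   │   │↓│
│ ╷ ╵ ╷ ╶─┴───┘ ╵ ╷ └─┐ ╵ │
│ │   │           │   │  B│
└─┴───┴───────────┴───┴───┘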